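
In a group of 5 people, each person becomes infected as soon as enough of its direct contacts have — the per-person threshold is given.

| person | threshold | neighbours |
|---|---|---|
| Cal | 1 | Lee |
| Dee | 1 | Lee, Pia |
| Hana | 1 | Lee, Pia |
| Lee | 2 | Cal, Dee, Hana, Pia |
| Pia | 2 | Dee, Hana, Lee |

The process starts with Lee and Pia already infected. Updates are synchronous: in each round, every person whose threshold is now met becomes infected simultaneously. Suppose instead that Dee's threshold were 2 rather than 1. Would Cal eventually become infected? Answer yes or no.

yes

With Dee's threshold at 2:
Round 1 — Lee, Pia become infected (initial).
Round 2 — checking thresholds:
  Cal: 1 of 1 neighbours ≥ 1, becomes infected.
  Dee: 2 of 2 neighbours ≥ 2, becomes infected.
  Hana: 2 of 2 neighbours ≥ 1, becomes infected.
Round 3 — no new infections; cascade stops.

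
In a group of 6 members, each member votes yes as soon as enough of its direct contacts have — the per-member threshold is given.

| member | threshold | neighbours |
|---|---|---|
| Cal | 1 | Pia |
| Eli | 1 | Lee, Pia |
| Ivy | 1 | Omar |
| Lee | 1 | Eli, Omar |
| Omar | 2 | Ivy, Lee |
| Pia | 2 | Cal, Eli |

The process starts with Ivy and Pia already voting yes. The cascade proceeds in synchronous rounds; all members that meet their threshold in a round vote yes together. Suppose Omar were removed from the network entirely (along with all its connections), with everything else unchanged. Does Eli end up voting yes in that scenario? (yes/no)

yes

With Omar removed:
Round 1 — Ivy, Pia vote yes (initial).
Round 2 — checking thresholds:
  Cal: 1 of 1 neighbours ≥ 1, votes yes.
  Eli: 1 of 2 neighbours ≥ 1, votes yes.
Round 3 — checking thresholds:
  Lee: 1 of 1 neighbours ≥ 1, votes yes.
Round 4 — no new yes votes; cascade stops.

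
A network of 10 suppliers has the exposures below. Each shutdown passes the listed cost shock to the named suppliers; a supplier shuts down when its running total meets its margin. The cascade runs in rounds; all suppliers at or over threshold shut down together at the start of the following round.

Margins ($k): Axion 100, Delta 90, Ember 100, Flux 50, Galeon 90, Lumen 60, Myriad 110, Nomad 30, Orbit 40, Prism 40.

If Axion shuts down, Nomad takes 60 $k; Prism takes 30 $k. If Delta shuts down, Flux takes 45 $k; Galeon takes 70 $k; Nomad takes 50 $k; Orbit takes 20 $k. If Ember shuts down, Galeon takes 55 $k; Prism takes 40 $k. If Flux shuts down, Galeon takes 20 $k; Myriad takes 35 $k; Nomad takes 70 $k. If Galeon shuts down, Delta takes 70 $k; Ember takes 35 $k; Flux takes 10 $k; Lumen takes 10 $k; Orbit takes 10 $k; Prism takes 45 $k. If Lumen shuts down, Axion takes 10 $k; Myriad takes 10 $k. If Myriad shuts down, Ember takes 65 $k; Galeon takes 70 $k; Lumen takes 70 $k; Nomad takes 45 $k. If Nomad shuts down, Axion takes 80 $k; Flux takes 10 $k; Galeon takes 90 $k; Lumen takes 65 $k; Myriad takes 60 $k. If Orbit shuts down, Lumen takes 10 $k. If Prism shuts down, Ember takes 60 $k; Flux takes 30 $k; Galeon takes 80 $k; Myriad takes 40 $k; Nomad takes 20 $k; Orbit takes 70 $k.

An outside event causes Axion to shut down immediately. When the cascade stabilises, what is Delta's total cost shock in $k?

Round 1 — Axion shuts down (initial).
  Nomad: +60 → 60 ≥ 30
  Prism: +30 → 30 < 40
Round 2 — Nomad shuts down.
  Flux: +10 → 10 < 50
  Galeon: +90 → 90 ≥ 90
  Lumen: +65 → 65 ≥ 60
  Myriad: +60 → 60 < 110
Round 3 — Galeon, Lumen shut down.
  Delta: +70 → 70 < 90
  Ember: +35 → 35 < 100
  Flux: +10 → 20 < 50
  Myriad: +10 → 70 < 110
  Orbit: +10 → 10 < 40
  Prism: +45 → 75 ≥ 40
Round 4 — Prism shuts down.
  Ember: +60 → 95 < 100
  Flux: +30 → 50 ≥ 50
  Myriad: +40 → 110 ≥ 110
  Orbit: +70 → 80 ≥ 40
Round 5 — Flux, Myriad, Orbit shut down.
  Ember: +65 → 160 ≥ 100
Round 6 — Ember shuts down.
No further shutdowns.

70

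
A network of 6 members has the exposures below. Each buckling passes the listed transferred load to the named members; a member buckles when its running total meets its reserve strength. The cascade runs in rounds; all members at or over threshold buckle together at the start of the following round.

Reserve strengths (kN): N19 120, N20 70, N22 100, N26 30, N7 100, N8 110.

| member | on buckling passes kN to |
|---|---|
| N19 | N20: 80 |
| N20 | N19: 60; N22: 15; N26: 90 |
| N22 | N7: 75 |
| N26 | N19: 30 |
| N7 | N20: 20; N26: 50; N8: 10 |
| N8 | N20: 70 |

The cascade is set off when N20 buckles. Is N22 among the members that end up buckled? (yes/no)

Round 1 — N20 buckles (initial).
  N19: +60 → 60 < 120
  N22: +15 → 15 < 100
  N26: +90 → 90 ≥ 30
Round 2 — N26 buckles.
  N19: +30 → 90 < 120
No further bucklings.

no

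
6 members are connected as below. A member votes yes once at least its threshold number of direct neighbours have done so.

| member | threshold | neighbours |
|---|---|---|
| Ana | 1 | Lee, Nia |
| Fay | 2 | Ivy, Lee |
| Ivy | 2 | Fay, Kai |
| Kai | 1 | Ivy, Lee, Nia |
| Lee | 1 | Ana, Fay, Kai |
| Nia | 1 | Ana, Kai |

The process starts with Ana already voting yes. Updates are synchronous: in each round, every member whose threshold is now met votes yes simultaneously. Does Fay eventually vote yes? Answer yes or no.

no

Round 1 — Ana votes yes (initial).
Round 2 — checking thresholds:
  Lee: 1 of 3 neighbours ≥ 1, votes yes.
  Nia: 1 of 2 neighbours ≥ 1, votes yes.
Round 3 — checking thresholds:
  Fay: 1 of 2 neighbours < 2, holds.
  Kai: 2 of 3 neighbours ≥ 1, votes yes.
Round 4 — no new yes votes; cascade stops.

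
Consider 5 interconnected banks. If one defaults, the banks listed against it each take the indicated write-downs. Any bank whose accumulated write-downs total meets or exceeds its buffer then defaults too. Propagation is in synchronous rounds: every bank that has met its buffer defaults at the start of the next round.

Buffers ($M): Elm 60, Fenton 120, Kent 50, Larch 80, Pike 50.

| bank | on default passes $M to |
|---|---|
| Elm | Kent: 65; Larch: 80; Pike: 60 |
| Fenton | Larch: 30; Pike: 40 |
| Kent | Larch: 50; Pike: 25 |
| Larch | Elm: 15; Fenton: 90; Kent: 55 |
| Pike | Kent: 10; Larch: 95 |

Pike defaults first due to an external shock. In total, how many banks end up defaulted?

3

Round 1 — Pike defaults (initial).
  Kent: +10 → 10 < 50
  Larch: +95 → 95 ≥ 80
Round 2 — Larch defaults.
  Elm: +15 → 15 < 60
  Fenton: +90 → 90 < 120
  Kent: +55 → 65 ≥ 50
Round 3 — Kent defaults.
No further defaults.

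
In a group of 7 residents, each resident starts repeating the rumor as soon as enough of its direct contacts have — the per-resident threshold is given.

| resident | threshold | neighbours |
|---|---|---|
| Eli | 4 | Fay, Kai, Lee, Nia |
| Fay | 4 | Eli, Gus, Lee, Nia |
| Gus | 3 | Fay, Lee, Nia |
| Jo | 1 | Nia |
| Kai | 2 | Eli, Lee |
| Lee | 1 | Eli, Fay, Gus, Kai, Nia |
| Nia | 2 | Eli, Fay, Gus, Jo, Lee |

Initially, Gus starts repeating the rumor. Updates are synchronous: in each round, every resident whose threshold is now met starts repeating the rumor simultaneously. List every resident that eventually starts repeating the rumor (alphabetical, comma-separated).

Gus, Jo, Lee, Nia

Round 1 — Gus starts repeating the rumor (initial).
Round 2 — checking thresholds:
  Fay: 1 of 4 neighbours < 4, holds.
  Lee: 1 of 5 neighbours ≥ 1, starts repeating the rumor.
  Nia: 1 of 5 neighbours < 2, holds.
Round 3 — checking thresholds:
  Eli: 1 of 4 neighbours < 4, holds.
  Fay: 2 of 4 neighbours < 4, holds.
  Kai: 1 of 2 neighbours < 2, holds.
  Nia: 2 of 5 neighbours ≥ 2, starts repeating the rumor.
Round 4 — checking thresholds:
  Eli: 2 of 4 neighbours < 4, holds.
  Fay: 3 of 4 neighbours < 4, holds.
  Jo: 1 of 1 neighbours ≥ 1, starts repeating the rumor.
  Kai: 1 of 2 neighbours < 2, holds.
Round 5 — no new spreads; cascade stops.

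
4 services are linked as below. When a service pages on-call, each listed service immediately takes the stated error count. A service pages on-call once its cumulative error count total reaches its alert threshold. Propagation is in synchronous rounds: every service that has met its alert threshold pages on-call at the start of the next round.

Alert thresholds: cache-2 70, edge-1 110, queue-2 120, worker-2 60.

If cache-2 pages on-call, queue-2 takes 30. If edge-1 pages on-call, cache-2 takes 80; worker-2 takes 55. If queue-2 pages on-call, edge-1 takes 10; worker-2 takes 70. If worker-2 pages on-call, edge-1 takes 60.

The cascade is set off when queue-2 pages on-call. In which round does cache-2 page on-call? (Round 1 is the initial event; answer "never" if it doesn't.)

Round 1 — queue-2 pages on-call (initial).
  edge-1: +10 → 10 < 110
  worker-2: +70 → 70 ≥ 60
Round 2 — worker-2 pages on-call.
  edge-1: +60 → 70 < 110
No further pages.

never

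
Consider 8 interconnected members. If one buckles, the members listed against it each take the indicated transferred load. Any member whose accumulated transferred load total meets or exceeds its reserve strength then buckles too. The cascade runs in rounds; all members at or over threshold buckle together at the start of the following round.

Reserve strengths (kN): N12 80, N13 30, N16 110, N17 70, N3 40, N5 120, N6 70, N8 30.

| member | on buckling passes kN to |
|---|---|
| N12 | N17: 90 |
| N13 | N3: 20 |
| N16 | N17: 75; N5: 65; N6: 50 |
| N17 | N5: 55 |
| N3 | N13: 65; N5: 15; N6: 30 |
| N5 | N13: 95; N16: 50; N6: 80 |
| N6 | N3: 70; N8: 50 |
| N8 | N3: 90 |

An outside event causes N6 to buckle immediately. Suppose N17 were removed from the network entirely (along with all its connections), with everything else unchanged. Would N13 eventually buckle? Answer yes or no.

yes

With N17 removed:
Round 1 — N6 buckles (initial).
  N3: +70 → 70 ≥ 40
  N8: +50 → 50 ≥ 30
Round 2 — N3, N8 buckle.
  N13: +65 → 65 ≥ 30
  N5: +15 → 15 < 120
Round 3 — N13 buckles.
No further bucklings.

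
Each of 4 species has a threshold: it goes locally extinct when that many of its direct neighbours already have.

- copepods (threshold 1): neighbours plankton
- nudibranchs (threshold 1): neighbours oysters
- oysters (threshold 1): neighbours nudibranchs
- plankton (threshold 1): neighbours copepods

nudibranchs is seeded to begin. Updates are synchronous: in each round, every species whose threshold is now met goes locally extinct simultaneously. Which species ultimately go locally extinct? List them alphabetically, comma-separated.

nudibranchs, oysters

Round 1 — nudibranchs goes locally extinct (initial).
Round 2 — checking thresholds:
  oysters: 1 of 1 neighbours ≥ 1, goes locally extinct.
Round 3 — no new extinctions; cascade stops.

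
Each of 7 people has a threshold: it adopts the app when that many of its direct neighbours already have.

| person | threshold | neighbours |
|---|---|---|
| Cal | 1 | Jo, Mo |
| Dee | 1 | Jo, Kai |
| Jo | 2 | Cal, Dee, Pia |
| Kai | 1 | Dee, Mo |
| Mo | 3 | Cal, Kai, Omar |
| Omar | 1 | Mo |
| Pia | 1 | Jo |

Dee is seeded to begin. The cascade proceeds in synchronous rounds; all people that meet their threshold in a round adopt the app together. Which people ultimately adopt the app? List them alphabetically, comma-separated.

Dee, Kai

Round 1 — Dee adopts the app (initial).
Round 2 — checking thresholds:
  Jo: 1 of 3 neighbours < 2, below threshold.
  Kai: 1 of 2 neighbours ≥ 1, adopts the app.
Round 3 — no new adoptions; cascade stops.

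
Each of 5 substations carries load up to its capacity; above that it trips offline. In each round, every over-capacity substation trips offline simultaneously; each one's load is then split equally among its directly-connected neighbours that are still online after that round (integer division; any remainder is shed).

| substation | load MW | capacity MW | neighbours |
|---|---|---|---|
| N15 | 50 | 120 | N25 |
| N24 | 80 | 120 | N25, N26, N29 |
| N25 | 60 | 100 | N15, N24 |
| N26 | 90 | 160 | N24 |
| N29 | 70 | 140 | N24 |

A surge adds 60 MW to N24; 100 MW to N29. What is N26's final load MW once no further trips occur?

160

Round 1 — N24 at 140 > 120; N29 at 170 > 140. N24, N29 trip offline.
  N24 sheds 140 MW to N25, N26: 70 each.
    N25: 60+70 = 130 > 100
    N26: 90+70 = 160 ≤ 160
  N29 sheds 170 MW: no online neighbours, lost.
Round 2 — N25 trips offline.
  N25 sheds 130 MW to N15: 130 each.
    N15: 50+130 = 180 > 120
Round 3 — N15 trips offline.
  N15 sheds 180 MW: no online neighbours, lost.
No further trips.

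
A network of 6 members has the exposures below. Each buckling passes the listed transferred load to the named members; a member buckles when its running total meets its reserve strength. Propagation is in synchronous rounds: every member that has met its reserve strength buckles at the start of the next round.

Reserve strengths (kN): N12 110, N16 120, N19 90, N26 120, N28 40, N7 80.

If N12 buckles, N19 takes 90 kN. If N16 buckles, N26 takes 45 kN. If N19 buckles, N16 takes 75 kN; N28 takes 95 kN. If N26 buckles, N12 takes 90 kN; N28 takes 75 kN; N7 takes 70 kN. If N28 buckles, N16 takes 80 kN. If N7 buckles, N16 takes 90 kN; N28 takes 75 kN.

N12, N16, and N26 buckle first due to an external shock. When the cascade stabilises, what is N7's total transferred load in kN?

Round 1 — N12, N16, N26 buckle (initial).
  N19: +90 → 90 ≥ 90
  N28: +75 → 75 ≥ 40
  N7: +70 → 70 < 80
Round 2 — N19, N28 buckle.
No further bucklings.

70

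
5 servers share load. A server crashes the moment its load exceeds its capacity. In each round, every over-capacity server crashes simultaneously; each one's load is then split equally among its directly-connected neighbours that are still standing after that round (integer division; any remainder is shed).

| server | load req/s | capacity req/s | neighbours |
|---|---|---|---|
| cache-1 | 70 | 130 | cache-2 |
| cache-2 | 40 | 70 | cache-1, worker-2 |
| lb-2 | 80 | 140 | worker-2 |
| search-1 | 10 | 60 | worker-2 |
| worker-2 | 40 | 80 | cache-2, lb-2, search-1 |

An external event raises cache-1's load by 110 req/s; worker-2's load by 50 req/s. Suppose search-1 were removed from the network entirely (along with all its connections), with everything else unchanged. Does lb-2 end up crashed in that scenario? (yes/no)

no

With search-1 removed:
Round 1 — cache-1 at 180 > 130; worker-2 at 90 > 80. cache-1, worker-2 crash.
  cache-1 sheds 180 req/s to cache-2: 180 each.
    cache-2: 40+180 = 220 > 70
  worker-2 sheds 90 req/s to cache-2, lb-2: 45 each.
    cache-2: 220+45 = 265 > 70
    lb-2: 80+45 = 125 ≤ 140
Round 2 — cache-2 crashes.
  cache-2 sheds 265 req/s: no online neighbours, lost.
No further crashes.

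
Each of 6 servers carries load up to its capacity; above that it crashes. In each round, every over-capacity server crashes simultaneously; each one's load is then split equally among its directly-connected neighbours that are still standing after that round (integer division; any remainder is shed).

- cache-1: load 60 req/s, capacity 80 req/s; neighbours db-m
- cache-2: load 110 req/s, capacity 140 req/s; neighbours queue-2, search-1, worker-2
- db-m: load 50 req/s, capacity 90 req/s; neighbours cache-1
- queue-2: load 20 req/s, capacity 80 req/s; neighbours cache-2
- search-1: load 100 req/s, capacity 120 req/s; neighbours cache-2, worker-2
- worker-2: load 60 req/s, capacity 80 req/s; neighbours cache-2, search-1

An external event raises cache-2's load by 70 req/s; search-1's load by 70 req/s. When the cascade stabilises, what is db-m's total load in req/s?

Round 1 — cache-2 at 180 > 140; search-1 at 170 > 120. cache-2, search-1 crash.
  cache-2 sheds 180 req/s to queue-2, worker-2: 90 each.
    queue-2: 20+90 = 110 > 80
    worker-2: 60+90 = 150 > 80
  search-1 sheds 170 req/s to worker-2: 170 each.
    worker-2: 150+170 = 320 > 80
Round 2 — queue-2, worker-2 crash.
  queue-2 sheds 110 req/s: no online neighbours, lost.
  worker-2 sheds 320 req/s: no online neighbours, lost.
No further crashes.

50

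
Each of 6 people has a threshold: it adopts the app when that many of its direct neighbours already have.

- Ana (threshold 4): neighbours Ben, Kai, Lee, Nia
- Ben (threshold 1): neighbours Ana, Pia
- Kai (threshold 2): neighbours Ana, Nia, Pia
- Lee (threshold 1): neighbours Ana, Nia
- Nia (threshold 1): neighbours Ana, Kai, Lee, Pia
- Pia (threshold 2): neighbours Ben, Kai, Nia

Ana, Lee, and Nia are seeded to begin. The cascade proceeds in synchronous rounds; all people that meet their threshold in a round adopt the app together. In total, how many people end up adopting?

Round 1 — Ana, Lee, Nia adopt the app (initial).
Round 2 — checking thresholds:
  Ben: 1 of 2 neighbours ≥ 1, adopts the app.
  Kai: 2 of 3 neighbours ≥ 2, adopts the app.
  Pia: 1 of 3 neighbours < 2, below threshold.
Round 3 — checking thresholds:
  Pia: 3 of 3 neighbours ≥ 2, adopts the app.
Round 4 — no new adoptions; cascade stops.

6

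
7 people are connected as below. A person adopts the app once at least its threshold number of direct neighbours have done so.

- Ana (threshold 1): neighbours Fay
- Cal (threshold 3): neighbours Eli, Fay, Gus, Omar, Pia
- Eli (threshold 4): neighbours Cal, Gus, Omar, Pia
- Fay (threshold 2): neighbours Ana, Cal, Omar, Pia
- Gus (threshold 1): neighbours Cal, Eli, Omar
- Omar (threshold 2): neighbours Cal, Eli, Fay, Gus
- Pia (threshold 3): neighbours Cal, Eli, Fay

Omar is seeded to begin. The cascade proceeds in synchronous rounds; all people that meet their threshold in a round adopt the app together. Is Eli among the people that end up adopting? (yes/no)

no

Round 1 — Omar adopts the app (initial).
Round 2 — checking thresholds:
  Cal: 1 of 5 neighbours < 3, below threshold.
  Eli: 1 of 4 neighbours < 4, below threshold.
  Fay: 1 of 4 neighbours < 2, below threshold.
  Gus: 1 of 3 neighbours ≥ 1, adopts the app.
Round 3 — no new adoptions; cascade stops.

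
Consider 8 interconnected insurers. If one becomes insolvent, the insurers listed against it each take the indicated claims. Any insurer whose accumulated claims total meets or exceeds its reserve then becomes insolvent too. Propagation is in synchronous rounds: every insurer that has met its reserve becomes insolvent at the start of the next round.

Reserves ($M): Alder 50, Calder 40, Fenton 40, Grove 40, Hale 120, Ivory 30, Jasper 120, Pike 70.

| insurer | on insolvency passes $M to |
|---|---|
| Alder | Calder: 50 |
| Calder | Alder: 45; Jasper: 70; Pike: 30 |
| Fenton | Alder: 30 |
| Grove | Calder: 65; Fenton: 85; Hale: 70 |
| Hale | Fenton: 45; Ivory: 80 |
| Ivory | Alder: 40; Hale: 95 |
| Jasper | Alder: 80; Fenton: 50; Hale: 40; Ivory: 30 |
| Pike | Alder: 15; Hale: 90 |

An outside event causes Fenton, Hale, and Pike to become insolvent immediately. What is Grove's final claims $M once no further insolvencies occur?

0

Round 1 — Fenton, Hale, Pike become insolvent (initial).
  Alder: +30+15 → 45 < 50
  Ivory: +80 → 80 ≥ 30
Round 2 — Ivory becomes insolvent.
  Alder: +40 → 85 ≥ 50
Round 3 — Alder becomes insolvent.
  Calder: +50 → 50 ≥ 40
Round 4 — Calder becomes insolvent.
  Jasper: +70 → 70 < 120
No further insolvencies.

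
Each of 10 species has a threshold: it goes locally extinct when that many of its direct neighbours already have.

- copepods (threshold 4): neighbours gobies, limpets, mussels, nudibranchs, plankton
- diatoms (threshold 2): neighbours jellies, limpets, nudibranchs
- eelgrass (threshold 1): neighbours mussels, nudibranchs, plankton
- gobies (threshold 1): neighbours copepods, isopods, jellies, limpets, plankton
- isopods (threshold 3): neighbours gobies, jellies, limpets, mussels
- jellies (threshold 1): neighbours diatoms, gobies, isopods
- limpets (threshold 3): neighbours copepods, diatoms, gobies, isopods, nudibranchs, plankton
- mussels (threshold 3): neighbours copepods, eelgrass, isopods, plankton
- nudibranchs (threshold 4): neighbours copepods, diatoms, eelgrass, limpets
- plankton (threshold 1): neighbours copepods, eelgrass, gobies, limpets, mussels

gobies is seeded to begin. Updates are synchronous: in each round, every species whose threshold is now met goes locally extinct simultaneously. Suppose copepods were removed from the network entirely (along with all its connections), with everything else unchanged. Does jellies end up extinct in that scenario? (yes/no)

yes

With copepods removed:
Round 1 — gobies goes locally extinct (initial).
Round 2 — checking thresholds:
  isopods: 1 of 4 neighbours < 3, not yet.
  jellies: 1 of 3 neighbours ≥ 1, goes locally extinct.
  limpets: 1 of 5 neighbours < 3, not yet.
  plankton: 1 of 4 neighbours ≥ 1, goes locally extinct.
Round 3 — checking thresholds:
  diatoms: 1 of 3 neighbours < 2, not yet.
  eelgrass: 1 of 3 neighbours ≥ 1, goes locally extinct.
  isopods: 2 of 4 neighbours < 3, not yet.
  limpets: 2 of 5 neighbours < 3, not yet.
  mussels: 1 of 3 neighbours < 3, not yet.
Round 4 — no new extinctions; cascade stops.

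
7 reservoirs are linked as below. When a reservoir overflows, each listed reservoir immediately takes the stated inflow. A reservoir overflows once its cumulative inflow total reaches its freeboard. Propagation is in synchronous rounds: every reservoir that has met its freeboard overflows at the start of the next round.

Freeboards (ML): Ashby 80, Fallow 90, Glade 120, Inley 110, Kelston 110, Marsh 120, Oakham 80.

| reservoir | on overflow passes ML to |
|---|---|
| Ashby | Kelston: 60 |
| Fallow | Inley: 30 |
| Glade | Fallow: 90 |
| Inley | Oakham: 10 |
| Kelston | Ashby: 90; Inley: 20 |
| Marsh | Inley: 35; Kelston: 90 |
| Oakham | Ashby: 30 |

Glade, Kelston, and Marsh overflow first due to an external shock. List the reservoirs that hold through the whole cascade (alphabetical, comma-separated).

Inley, Oakham

Round 1 — Glade, Kelston, Marsh overflow (initial).
  Ashby: +90 → 90 ≥ 80
  Fallow: +90 → 90 ≥ 90
  Inley: +20+35 → 55 < 110
Round 2 — Ashby, Fallow overflow.
  Inley: +30 → 85 < 110
No further overflows.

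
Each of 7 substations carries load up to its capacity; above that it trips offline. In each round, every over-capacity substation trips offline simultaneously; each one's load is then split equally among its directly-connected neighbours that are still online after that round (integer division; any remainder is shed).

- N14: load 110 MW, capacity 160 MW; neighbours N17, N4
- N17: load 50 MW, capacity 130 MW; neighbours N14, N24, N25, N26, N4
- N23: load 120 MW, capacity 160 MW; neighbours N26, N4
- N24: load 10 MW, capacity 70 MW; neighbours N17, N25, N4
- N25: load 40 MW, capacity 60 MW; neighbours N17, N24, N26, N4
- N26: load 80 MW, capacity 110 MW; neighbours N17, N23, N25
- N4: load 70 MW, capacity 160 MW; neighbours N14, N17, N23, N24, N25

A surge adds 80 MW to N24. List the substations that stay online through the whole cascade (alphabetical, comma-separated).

N14, N17, N23, N26, N4

Round 1 — N24 at 90 > 70. N24 trips offline.
  N24 sheds 90 MW to N17, N25, N4: 30 each.
    N17: 50+30 = 80 ≤ 130
    N25: 40+30 = 70 > 60
    N4: 70+30 = 100 ≤ 160
Round 2 — N25 trips offline.
  N25 sheds 70 MW to N17, N26, N4: 23 each (1 lost).
    N17: 80+23 = 103 ≤ 130
    N26: 80+23 = 103 ≤ 110
    N4: 100+23 = 123 ≤ 160
No further trips.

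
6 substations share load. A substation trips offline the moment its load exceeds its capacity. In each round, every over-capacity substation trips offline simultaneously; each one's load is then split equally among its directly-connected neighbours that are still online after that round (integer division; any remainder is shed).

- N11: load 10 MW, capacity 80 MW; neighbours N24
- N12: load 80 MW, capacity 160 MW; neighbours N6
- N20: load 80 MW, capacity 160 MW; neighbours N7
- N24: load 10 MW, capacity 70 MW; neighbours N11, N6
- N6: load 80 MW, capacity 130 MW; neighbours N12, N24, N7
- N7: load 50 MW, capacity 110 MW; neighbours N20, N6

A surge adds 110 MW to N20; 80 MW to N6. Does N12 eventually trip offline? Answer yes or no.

no

Round 1 — N20 at 190 > 160; N6 at 160 > 130. N20, N6 trip offline.
  N20 sheds 190 MW to N7: 190 each.
    N7: 50+190 = 240 > 110
  N6 sheds 160 MW to N12, N24, N7: 53 each (1 lost).
    N12: 80+53 = 133 ≤ 160
    N24: 10+53 = 63 ≤ 70
    N7: 240+53 = 293 > 110
Round 2 — N7 trips offline.
  N7 sheds 293 MW: no online neighbours, lost.
No further trips.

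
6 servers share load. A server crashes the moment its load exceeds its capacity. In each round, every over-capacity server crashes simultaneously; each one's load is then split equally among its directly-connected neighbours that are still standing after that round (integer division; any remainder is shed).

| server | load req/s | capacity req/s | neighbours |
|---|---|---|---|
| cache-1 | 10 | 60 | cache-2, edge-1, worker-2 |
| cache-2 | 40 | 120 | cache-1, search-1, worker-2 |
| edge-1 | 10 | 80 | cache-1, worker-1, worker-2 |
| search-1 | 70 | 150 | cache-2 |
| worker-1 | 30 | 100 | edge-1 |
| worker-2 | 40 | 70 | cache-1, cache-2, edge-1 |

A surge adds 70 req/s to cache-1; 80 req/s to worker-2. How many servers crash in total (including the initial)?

Round 1 — cache-1 at 80 > 60; worker-2 at 120 > 70. cache-1, worker-2 crash.
  cache-1 sheds 80 req/s to cache-2, edge-1: 40 each.
    cache-2: 40+40 = 80 ≤ 120
    edge-1: 10+40 = 50 ≤ 80
  worker-2 sheds 120 req/s to cache-2, edge-1: 60 each.
    cache-2: 80+60 = 140 > 120
    edge-1: 50+60 = 110 > 80
Round 2 — cache-2, edge-1 crash.
  cache-2 sheds 140 req/s to search-1: 140 each.
    search-1: 70+140 = 210 > 150
  edge-1 sheds 110 req/s to worker-1: 110 each.
    worker-1: 30+110 = 140 > 100
Round 3 — search-1, worker-1 crash.
  search-1 sheds 210 req/s: no online neighbours, lost.
  worker-1 sheds 140 req/s: no online neighbours, lost.
No further crashes.

6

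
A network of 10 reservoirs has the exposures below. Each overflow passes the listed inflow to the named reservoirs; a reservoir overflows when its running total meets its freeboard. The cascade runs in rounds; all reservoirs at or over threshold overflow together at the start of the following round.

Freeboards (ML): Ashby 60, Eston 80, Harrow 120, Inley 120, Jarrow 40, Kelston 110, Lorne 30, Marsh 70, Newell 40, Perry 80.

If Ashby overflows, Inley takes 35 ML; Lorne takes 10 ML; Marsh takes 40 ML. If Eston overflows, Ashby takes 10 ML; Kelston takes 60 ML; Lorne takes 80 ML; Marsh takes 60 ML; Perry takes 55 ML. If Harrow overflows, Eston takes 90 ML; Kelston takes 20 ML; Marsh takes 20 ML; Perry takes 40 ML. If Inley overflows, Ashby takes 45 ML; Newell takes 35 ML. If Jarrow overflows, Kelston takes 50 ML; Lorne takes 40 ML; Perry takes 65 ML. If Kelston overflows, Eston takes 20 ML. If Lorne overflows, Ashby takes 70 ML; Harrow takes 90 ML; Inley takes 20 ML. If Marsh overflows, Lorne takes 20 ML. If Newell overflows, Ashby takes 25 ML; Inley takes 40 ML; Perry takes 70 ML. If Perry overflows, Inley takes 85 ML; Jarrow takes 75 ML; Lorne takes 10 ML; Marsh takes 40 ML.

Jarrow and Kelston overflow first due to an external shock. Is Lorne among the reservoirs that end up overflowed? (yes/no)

Round 1 — Jarrow, Kelston overflow (initial).
  Eston: +20 → 20 < 80
  Lorne: +40 → 40 ≥ 30
  Perry: +65 → 65 < 80
Round 2 — Lorne overflows.
  Ashby: +70 → 70 ≥ 60
  Harrow: +90 → 90 < 120
  Inley: +20 → 20 < 120
Round 3 — Ashby overflows.
  Inley: +35 → 55 < 120
  Marsh: +40 → 40 < 70
No further overflows.

yes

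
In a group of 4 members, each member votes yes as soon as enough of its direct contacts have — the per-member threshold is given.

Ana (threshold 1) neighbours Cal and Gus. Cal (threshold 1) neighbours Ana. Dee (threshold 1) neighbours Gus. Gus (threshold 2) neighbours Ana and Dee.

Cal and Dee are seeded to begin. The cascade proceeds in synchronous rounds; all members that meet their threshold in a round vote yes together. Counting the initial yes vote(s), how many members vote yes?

Round 1 — Cal, Dee vote yes (initial).
Round 2 — checking thresholds:
  Ana: 1 of 2 neighbours ≥ 1, votes yes.
  Gus: 1 of 2 neighbours < 2, not yet.
Round 3 — checking thresholds:
  Gus: 2 of 2 neighbours ≥ 2, votes yes.
Round 4 — no new yes votes; cascade stops.

4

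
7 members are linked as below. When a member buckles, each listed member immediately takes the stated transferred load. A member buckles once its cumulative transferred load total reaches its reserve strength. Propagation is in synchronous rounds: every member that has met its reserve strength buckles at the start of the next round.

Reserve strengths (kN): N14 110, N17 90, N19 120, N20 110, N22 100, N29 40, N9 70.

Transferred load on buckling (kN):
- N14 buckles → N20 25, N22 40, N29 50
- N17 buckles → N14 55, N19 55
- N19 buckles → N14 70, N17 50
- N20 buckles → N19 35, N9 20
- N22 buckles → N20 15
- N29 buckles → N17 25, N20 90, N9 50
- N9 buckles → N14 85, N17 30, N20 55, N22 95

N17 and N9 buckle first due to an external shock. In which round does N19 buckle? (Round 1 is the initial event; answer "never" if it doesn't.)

Round 1 — N17, N9 buckle (initial).
  N14: +55+85 → 140 ≥ 110
  N19: +55 → 55 < 120
  N20: +55 → 55 < 110
  N22: +95 → 95 < 100
Round 2 — N14 buckles.
  N20: +25 → 80 < 110
  N22: +40 → 135 ≥ 100
  N29: +50 → 50 ≥ 40
Round 3 — N22, N29 buckle.
  N20: +15+90 → 185 ≥ 110
Round 4 — N20 buckles.
  N19: +35 → 90 < 120
No further bucklings.

never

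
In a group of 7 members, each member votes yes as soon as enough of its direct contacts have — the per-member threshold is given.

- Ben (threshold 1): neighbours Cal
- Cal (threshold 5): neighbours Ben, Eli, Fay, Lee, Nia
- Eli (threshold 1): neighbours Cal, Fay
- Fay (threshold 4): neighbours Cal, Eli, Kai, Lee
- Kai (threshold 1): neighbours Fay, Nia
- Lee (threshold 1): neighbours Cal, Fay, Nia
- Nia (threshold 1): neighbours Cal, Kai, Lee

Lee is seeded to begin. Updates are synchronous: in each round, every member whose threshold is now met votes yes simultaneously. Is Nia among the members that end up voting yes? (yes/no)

Round 1 — Lee votes yes (initial).
Round 2 — checking thresholds:
  Cal: 1 of 5 neighbours < 5, not yet.
  Fay: 1 of 4 neighbours < 4, not yet.
  Nia: 1 of 3 neighbours ≥ 1, votes yes.
Round 3 — checking thresholds:
  Cal: 2 of 5 neighbours < 5, not yet.
  Fay: 1 of 4 neighbours < 4, not yet.
  Kai: 1 of 2 neighbours ≥ 1, votes yes.
Round 4 — no new yes votes; cascade stops.

yes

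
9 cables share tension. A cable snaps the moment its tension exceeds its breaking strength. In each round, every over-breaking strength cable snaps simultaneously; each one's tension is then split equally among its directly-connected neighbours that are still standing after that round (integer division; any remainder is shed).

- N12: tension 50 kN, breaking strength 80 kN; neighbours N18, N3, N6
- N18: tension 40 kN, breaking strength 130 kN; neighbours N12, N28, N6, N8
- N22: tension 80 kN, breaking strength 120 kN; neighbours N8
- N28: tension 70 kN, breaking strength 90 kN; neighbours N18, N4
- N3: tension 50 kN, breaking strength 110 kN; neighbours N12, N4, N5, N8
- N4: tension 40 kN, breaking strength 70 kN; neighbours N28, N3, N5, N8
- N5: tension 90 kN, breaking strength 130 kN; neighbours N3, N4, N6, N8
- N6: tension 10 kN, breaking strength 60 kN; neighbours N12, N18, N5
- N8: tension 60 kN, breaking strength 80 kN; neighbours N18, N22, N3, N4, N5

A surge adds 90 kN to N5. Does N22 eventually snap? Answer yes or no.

Round 1 — N5 at 180 > 130. N5 snaps.
  N5 sheds 180 kN to N3, N4, N6, N8: 45 each.
    N3: 50+45 = 95 ≤ 110
    N4: 40+45 = 85 > 70
    N6: 10+45 = 55 ≤ 60
    N8: 60+45 = 105 > 80
Round 2 — N4, N8 snap.
  N4 sheds 85 kN to N28, N3: 42 each (1 lost).
    N28: 70+42 = 112 > 90
    N3: 95+42 = 137 > 110
  N8 sheds 105 kN to N18, N22, N3: 35 each.
    N18: 40+35 = 75 ≤ 130
    N22: 80+35 = 115 ≤ 120
    N3: 137+35 = 172 > 110
Round 3 — N28, N3 snap.
  N28 sheds 112 kN to N18: 112 each.
    N18: 75+112 = 187 > 130
  N3 sheds 172 kN to N12: 172 each.
    N12: 50+172 = 222 > 80
Round 4 — N12, N18 snap.
  N12 sheds 222 kN to N6: 222 each.
    N6: 55+222 = 277 > 60
  N18 sheds 187 kN to N6: 187 each.
    N6: 277+187 = 464 > 60
Round 5 — N6 snaps.
  N6 sheds 464 kN: no online neighbours, lost.
No further breaks.

no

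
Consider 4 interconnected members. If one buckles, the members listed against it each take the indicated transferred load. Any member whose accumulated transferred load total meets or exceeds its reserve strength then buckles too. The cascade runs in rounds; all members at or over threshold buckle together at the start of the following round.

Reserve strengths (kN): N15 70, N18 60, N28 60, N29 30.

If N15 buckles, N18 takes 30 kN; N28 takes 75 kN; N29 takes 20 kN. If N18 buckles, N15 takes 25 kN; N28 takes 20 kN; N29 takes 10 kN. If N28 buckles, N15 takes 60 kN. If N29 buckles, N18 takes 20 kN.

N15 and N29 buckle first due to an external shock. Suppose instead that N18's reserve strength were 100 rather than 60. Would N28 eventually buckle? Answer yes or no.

With N18's reserve strength at 100:
Round 1 — N15, N29 buckle (initial).
  N18: +30+20 → 50 < 100
  N28: +75 → 75 ≥ 60
Round 2 — N28 buckles.
No further bucklings.

yes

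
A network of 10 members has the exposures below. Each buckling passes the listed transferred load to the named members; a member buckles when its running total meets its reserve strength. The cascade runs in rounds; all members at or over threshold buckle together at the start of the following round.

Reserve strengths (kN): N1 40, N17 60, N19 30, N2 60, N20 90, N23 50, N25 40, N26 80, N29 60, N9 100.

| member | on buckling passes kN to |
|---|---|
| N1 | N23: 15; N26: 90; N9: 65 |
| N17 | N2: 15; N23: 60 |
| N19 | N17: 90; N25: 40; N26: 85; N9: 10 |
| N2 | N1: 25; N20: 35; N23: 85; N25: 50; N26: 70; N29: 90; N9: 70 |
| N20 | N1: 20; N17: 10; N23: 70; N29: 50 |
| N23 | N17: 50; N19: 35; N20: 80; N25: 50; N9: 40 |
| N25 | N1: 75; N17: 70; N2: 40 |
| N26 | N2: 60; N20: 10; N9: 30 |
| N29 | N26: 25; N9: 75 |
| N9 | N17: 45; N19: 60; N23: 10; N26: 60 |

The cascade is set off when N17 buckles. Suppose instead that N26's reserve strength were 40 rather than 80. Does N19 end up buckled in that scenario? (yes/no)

yes

With N26's reserve strength at 40:
Round 1 — N17 buckles (initial).
  N2: +15 → 15 < 60
  N23: +60 → 60 ≥ 50
Round 2 — N23 buckles.
  N19: +35 → 35 ≥ 30
  N20: +80 → 80 < 90
  N25: +50 → 50 ≥ 40
  N9: +40 → 40 < 100
Round 3 — N19, N25 buckle.
  N1: +75 → 75 ≥ 40
  N2: +40 → 55 < 60
  N26: +85 → 85 ≥ 40
  N9: +10 → 50 < 100
Round 4 — N1, N26 buckle.
  N2: +60 → 115 ≥ 60
  N20: +10 → 90 ≥ 90
  N9: +65+30 → 145 ≥ 100
Round 5 — N2, N20, N9 buckle.
  N29: +90+50 → 140 ≥ 60
Round 6 — N29 buckles.
No further bucklings.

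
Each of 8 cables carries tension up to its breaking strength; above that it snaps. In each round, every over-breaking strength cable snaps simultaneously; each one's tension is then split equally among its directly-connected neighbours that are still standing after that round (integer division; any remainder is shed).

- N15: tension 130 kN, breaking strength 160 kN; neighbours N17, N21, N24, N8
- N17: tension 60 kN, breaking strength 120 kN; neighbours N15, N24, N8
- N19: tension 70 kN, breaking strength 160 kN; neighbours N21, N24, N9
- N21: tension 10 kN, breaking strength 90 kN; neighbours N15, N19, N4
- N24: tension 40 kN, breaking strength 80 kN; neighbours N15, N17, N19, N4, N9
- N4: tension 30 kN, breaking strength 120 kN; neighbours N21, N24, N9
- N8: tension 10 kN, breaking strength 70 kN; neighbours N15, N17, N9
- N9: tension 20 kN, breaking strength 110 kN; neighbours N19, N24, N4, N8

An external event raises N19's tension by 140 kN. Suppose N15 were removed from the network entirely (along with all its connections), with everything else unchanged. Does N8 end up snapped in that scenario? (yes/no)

yes

With N15 removed:
Round 1 — N19 at 210 > 160. N19 snaps.
  N19 sheds 210 kN to N21, N24, N9: 70 each.
    N21: 10+70 = 80 ≤ 90
    N24: 40+70 = 110 > 80
    N9: 20+70 = 90 ≤ 110
Round 2 — N24 snaps.
  N24 sheds 110 kN to N17, N4, N9: 36 each (2 lost).
    N17: 60+36 = 96 ≤ 120
    N4: 30+36 = 66 ≤ 120
    N9: 90+36 = 126 > 110
Round 3 — N9 snaps.
  N9 sheds 126 kN to N4, N8: 63 each.
    N4: 66+63 = 129 > 120
    N8: 10+63 = 73 > 70
Round 4 — N4, N8 snap.
  N4 sheds 129 kN to N21: 129 each.
    N21: 80+129 = 209 > 90
  N8 sheds 73 kN to N17: 73 each.
    N17: 96+73 = 169 > 120
Round 5 — N17, N21 snap.
  N17 sheds 169 kN: no online neighbours, lost.
  N21 sheds 209 kN: no online neighbours, lost.
No further breaks.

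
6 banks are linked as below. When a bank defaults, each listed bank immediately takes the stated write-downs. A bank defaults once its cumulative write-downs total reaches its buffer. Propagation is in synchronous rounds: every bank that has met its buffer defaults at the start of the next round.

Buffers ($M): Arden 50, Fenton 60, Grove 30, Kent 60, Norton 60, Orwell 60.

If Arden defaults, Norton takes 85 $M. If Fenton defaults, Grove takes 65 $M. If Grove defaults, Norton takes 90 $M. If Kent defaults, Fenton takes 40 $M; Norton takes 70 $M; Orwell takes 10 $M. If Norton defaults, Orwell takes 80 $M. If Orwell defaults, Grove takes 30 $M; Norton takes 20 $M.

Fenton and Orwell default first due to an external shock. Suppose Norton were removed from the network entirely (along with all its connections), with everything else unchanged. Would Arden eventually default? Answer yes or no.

With Norton removed:
Round 1 — Fenton, Orwell default (initial).
  Grove: +65+30 → 95 ≥ 30
Round 2 — Grove defaults.
No further defaults.

no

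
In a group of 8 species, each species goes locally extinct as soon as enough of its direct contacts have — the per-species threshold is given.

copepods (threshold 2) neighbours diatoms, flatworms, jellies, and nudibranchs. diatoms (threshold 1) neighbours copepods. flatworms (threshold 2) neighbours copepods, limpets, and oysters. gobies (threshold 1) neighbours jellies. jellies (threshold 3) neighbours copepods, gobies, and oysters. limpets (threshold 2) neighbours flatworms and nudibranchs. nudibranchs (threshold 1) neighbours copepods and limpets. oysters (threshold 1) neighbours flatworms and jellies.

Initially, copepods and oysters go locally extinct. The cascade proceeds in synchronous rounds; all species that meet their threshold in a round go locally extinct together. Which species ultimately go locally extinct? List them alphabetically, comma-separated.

copepods, diatoms, flatworms, limpets, nudibranchs, oysters

Round 1 — copepods, oysters go locally extinct (initial).
Round 2 — checking thresholds:
  diatoms: 1 of 1 neighbours ≥ 1, goes locally extinct.
  flatworms: 2 of 3 neighbours ≥ 2, goes locally extinct.
  jellies: 2 of 3 neighbours < 3, not yet.
  nudibranchs: 1 of 2 neighbours ≥ 1, goes locally extinct.
Round 3 — checking thresholds:
  jellies: 2 of 3 neighbours < 3, not yet.
  limpets: 2 of 2 neighbours ≥ 2, goes locally extinct.
Round 4 — no new extinctions; cascade stops.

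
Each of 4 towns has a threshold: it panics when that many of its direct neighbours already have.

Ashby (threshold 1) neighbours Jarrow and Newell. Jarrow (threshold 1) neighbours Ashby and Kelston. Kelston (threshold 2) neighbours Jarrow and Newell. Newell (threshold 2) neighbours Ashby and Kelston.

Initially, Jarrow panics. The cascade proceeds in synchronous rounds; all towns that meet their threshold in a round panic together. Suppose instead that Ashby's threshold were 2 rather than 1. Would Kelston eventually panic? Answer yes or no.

With Ashby's threshold at 2:
Round 1 — Jarrow panics (initial).
Round 2 — no new panics; cascade stops.

no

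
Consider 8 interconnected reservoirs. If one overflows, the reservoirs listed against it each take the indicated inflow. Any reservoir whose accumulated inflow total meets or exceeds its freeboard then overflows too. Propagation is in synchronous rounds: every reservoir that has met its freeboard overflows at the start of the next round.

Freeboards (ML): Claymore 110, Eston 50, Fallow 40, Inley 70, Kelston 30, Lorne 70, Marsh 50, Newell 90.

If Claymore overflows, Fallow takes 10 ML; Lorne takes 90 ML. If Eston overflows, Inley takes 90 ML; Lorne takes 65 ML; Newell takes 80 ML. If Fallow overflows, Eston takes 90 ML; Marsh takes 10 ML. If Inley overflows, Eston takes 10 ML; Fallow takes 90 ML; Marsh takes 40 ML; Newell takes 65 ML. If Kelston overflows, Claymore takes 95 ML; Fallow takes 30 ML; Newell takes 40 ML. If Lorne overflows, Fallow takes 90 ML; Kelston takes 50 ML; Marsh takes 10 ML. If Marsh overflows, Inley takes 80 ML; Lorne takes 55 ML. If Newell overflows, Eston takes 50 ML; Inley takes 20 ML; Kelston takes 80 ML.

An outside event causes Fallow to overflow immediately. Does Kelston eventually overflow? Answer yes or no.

yes

Round 1 — Fallow overflows (initial).
  Eston: +90 → 90 ≥ 50
  Marsh: +10 → 10 < 50
Round 2 — Eston overflows.
  Inley: +90 → 90 ≥ 70
  Lorne: +65 → 65 < 70
  Newell: +80 → 80 < 90
Round 3 — Inley overflows.
  Marsh: +40 → 50 ≥ 50
  Newell: +65 → 145 ≥ 90
Round 4 — Marsh, Newell overflow.
  Kelston: +80 → 80 ≥ 30
  Lorne: +55 → 120 ≥ 70
Round 5 — Kelston, Lorne overflow.
  Claymore: +95 → 95 < 110
No further overflows.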